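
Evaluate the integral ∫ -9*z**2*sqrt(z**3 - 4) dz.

Let u = z**3 - 4, so du = (3*z**2) dz.
Rewriting, the integral becomes -3·∫ √u du = -3·(2/3)u^(3/2).
Substituting back, u = z**3 - 4.

-2*(z**3 - 4)**(3/2) + C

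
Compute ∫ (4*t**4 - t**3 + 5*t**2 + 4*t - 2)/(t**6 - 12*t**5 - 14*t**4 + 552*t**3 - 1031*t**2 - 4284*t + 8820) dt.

Factor the denominator: (t - 7)**2*(t - 5)*(t - 2)*(t + 3)*(t + 6).
Partial-fraction decomposition: -2777/(22308*(t + 6)) + 191/(6000*(t + 3)) - 41/(1500*(t - 2)) + 1259/(528*(t - 5)) - 191349/(84500*(t - 7)) + 2383/(325*(t - 7)**2).
Integrate each term; A/(t−a) gives A·log|t−a|; A/(t−a)² gives −A/(t−a).

-191349*log(t - 7)/84500 + 1259*log(t - 5)/528 - 41*log(t - 2)/1500 + 191*log(t + 3)/6000 - 2777*log(t + 6)/22308 - 2383/(325*t - 2275) + C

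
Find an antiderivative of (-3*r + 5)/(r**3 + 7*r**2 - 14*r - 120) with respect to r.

Factor the denominator: (r - 4)*(r + 5)*(r + 6).
Partial-fraction decomposition: 23/(10*(r + 6)) - 20/(9*(r + 5)) - 7/(90*(r - 4)).
Integrate each term: A/(r−a) contributes A·log|r−a|.

-7*log(r - 4)/90 - 20*log(r + 5)/9 + 23*log(r + 6)/10 + C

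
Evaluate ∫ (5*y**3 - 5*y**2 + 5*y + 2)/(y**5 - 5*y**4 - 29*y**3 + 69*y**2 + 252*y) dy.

log(y)/126 + 1507*log(y - 7)/2100 - 131*log(y - 4)/294 - 12347*log(y + 3)/44100 - 193/(210*y + 630) + C

Factor the denominator: y*(y - 7)*(y - 4)*(y + 3)**2.
Partial-fraction decomposition: -12347/(44100*(y + 3)) + 193/(210*(y + 3)**2) - 131/(294*(y - 4)) + 1507/(2100*(y - 7)) + 1/(126*y).
Integrate each term; A/(y−a) gives A·log|y−a|; A/(y−a)² gives −A/(y−a).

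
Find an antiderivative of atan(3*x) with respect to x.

Use integration by parts with u = arctan(3*x), dv = dx.
Then du = 3/(9*x**2 + 1) dx.

x*atan(3*x) - log(9*x**2 + 1)/6 + C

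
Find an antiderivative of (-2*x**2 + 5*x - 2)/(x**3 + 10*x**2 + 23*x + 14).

-3*log(x + 1)/2 + 4*log(x + 2) - 9*log(x + 7)/2 + C

Factor the denominator: (x + 1)*(x + 2)*(x + 7).
Partial-fraction decomposition: -9/(2*(x + 7)) + 4/(x + 2) - 3/(2*(x + 1)).
Integrate each term: A/(x−a) contributes A·log|x−a|.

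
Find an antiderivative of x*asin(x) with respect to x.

x**2*asin(x)/2 + x*sqrt(-x**2 + 1)/4 - asin(x)/4 + C

Use integration by parts with u = arcsin(x), dv = x dx.
Then du = 1/sqrt(-x**2 + 1) dx.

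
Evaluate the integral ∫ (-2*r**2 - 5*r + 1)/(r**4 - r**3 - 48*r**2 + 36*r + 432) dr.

-101*log(r - 6)/216 + 51*log(r - 4)/140 - 2*log(r + 3)/189 + 41*log(r + 6)/360 + C

Factor the denominator: (r - 6)*(r - 4)*(r + 3)*(r + 6).
Partial-fraction decomposition: 41/(360*(r + 6)) - 2/(189*(r + 3)) + 51/(140*(r - 4)) - 101/(216*(r - 6)).
Integrate each term: A/(r−a) contributes A·log|r−a|.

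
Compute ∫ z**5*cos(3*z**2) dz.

Let u = z², du = 2z dz; rewrite as (1/2)∫ u^2·cos(3u) du.
Now integrate by parts 2 times.

z**4*sin(3*z**2)/6 + z**2*cos(3*z**2)/9 - sin(3*z**2)/27 + C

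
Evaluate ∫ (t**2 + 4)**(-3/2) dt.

t/(4*sqrt(t**2 + 4)) + C

Substitute t = 2·tan(θ), so dt = 2·sec(θ)^2 dθ and the radical becomes sqrt(t**2 + 4) = 2·sec(θ) by the Pythagorean identity.
Integrate the resulting trig expression in θ, then back-substitute tan(θ) = t/2, sec(θ) = sqrt(t**2 + 4)/2 (absorbing any constant into C).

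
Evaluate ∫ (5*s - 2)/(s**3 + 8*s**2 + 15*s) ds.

Factor the denominator: s*(s + 3)*(s + 5).
Partial-fraction decomposition: -27/(10*(s + 5)) + 17/(6*(s + 3)) - 2/(15*s).
Integrate each term: A/(s−a) contributes A·log|s−a|.

-2*log(s)/15 + 17*log(s + 3)/6 - 27*log(s + 5)/10 + C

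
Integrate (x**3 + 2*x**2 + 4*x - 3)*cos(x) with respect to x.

x**3*sin(x) + 2*x**2*sin(x) + 3*x**2*cos(x) - 2*x*sin(x) + 4*x*cos(x) - 7*sin(x) - 2*cos(x) + C

Use integration by parts with u = x**3 + 2*x**2 + 4*x - 3, dv = cos(x) dx, so v = sin(x).
Apply parts 3 times (tabular method): alternate signs, differentiate u down to 0, integrate dv up.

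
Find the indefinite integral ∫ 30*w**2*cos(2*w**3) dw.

5*sin(2*w**3) + C

Let u = 2*w**3, so du = (6*w**2) dw.
Rewriting, the integral becomes 5·∫ cos(u) du = 5·sin(u).
Substituting back, u = 2*w**3.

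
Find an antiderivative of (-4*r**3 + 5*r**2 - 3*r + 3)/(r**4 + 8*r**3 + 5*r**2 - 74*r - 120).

-69*log(r - 3)/280 - 61*log(r + 2)/30 + 351*log(r + 4)/14 - 643*log(r + 5)/24 + C

Factor the denominator: (r - 3)*(r + 2)*(r + 4)*(r + 5).
Partial-fraction decomposition: -643/(24*(r + 5)) + 351/(14*(r + 4)) - 61/(30*(r + 2)) - 69/(280*(r - 3)).
Integrate each term: A/(r−a) contributes A·log|r−a|.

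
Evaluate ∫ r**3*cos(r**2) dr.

r**2*sin(r**2)/2 + cos(r**2)/2 + C

Let u = r², du = 2r dr; rewrite as (1/2)∫ u^1·cos(1u) du.
Now integrate by parts 1 time.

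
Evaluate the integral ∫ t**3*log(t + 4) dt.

t**4*log(t + 4)/4 - t**4/16 + t**3/3 - 2*t**2 + 16*t - 64*log(t + 4) + C

Use integration by parts with u = log(t + 4), dv = t**3 dt.
Then du = 1/(t + 4) dt and v = t**4/4.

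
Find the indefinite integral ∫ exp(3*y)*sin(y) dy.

Let I denote the integral. Integrate by parts with u = sin(y), dv = exp(3*y) dy, so v = exp(3*y)/3: I = exp(3*y)*sin(y)/3 − (1/3)·∫ exp(3*y)*cos(y) dy.
Apply parts again with u = cos(y), dv = exp(3*y) dy: ∫ exp(3*y)*cos(y) dy = exp(3*y)*cos(y)/3 + (1/3)·I. Substituting back brings back I: I = exp(3*y)*sin(y)/3 - exp(3*y)*cos(y)/9 − (1/9)·I.
Solving for I: (1 + 1/9)·I equals the remaining terms, so I = (9/10)·(exp(3*y)*sin(y)/3 - exp(3*y)*cos(y)/9).

3*exp(3*y)*sin(y)/10 - exp(3*y)*cos(y)/10 + C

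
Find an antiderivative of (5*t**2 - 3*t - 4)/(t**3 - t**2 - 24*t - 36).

79*log(t - 6)/36 - 11*log(t + 2)/4 + 50*log(t + 3)/9 + C

Factor the denominator: (t - 6)*(t + 2)*(t + 3).
Partial-fraction decomposition: 50/(9*(t + 3)) - 11/(4*(t + 2)) + 79/(36*(t - 6)).
Integrate each term: A/(t−a) contributes A·log|t−a|.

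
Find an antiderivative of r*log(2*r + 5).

r**2*log(2*r + 5)/2 - r**2/4 + 5*r/4 - 25*log(2*r + 5)/8 + C

Use integration by parts with u = log(2*r + 5), dv = r dr.
Then du = 2/(2*r + 5) dr and v = r**2/2.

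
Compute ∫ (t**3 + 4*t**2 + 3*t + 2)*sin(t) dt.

Use integration by parts with u = t**3 + 4*t**2 + 3*t + 2, dv = sin(t) dt, so v = -cos(t).
Apply parts 3 times (tabular method): alternate signs, differentiate u down to 0, integrate dv up.

-t**3*cos(t) + 3*t**2*sin(t) - 4*t**2*cos(t) + 8*t*sin(t) + 3*t*cos(t) - 3*sin(t) + 6*cos(t) + C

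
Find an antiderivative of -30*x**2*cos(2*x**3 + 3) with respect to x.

-5*sin(2*x**3 + 3) + C

Let u = 2*x**3 + 3, so du = (6*x**2) dx.
Rewriting, the integral becomes -5·∫ cos(u) du = -5·sin(u).
Substituting back, u = 2*x**3 + 3.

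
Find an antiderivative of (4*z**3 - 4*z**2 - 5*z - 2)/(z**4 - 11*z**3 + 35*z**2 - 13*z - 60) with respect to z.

373*log(z - 5)/12 - 34*log(z - 4) + 55*log(z - 3)/8 + log(z + 1)/24 + C

Factor the denominator: (z - 5)*(z - 4)*(z - 3)*(z + 1).
Partial-fraction decomposition: 1/(24*(z + 1)) + 55/(8*(z - 3)) - 34/(z - 4) + 373/(12*(z - 5)).
Integrate each term: A/(z−a) contributes A·log|z−a|.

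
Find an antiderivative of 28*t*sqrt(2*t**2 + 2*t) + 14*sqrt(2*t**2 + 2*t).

Let u = 2*t**2 + 2*t, so du = (4*t + 2) dt.
Rewriting, the integral becomes 7·∫ √u du = 7·(2/3)u^(3/2).
Substituting back, u = 2*t**2 + 2*t.

14*(2*t**2 + 2*t)**(3/2)/3 + C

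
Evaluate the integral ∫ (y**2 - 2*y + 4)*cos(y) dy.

y**2*sin(y) - 2*y*sin(y) + 2*y*cos(y) + 2*sin(y) - 2*cos(y) + C

Use integration by parts with u = y**2 - 2*y + 4, dv = cos(y) dy, so v = sin(y).
Apply parts 2 times (tabular method): alternate signs, differentiate u down to 0, integrate dv up.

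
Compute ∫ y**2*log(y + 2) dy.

Use integration by parts with u = log(y + 2), dv = y**2 dy.
Then du = 1/(y + 2) dy and v = y**3/3.

y**3*log(y + 2)/3 - y**3/9 + y**2/3 - 4*y/3 + 8*log(y + 2)/3 + C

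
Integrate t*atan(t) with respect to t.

t**2*atan(t)/2 - t/2 + atan(t)/2 + C

Use integration by parts with u = arctan(t), dv = t dt.
Then du = 1/(t**2 + 1) dt.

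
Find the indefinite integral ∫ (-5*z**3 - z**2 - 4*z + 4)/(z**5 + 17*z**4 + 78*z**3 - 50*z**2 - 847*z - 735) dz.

-19*log(z - 3)/400 - log(z + 1)/48 + 39*log(z + 5)/8 - 721*log(z + 7)/150 + 283/(20*z + 140) + C

Factor the denominator: (z - 3)*(z + 1)*(z + 5)*(z + 7)**2.
Partial-fraction decomposition: -721/(150*(z + 7)) - 283/(20*(z + 7)**2) + 39/(8*(z + 5)) - 1/(48*(z + 1)) - 19/(400*(z - 3)).
Integrate each term; A/(z−a) gives A·log|z−a|; A/(z−a)² gives −A/(z−a).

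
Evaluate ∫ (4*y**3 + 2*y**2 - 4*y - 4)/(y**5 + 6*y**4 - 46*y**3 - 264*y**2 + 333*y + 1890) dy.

908*log(y - 6)/3861 - 11*log(y - 3)/144 - 41*log(y + 3)/216 + 217*log(y + 5)/176 - 125*log(y + 7)/104 + C

Factor the denominator: (y - 6)*(y - 3)*(y + 3)*(y + 5)*(y + 7).
Partial-fraction decomposition: -125/(104*(y + 7)) + 217/(176*(y + 5)) - 41/(216*(y + 3)) - 11/(144*(y - 3)) + 908/(3861*(y - 6)).
Integrate each term: A/(y−a) contributes A·log|y−a|.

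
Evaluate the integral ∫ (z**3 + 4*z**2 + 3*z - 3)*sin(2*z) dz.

-z**3*cos(2*z)/2 + 3*z**2*sin(2*z)/4 - 2*z**2*cos(2*z) + 2*z*sin(2*z) - 3*z*cos(2*z)/4 + 3*sin(2*z)/8 + 5*cos(2*z)/2 + C

Use integration by parts with u = z**3 + 4*z**2 + 3*z - 3, dv = sin(2*z) dz, so v = -cos(2*z)/2.
Apply parts 3 times (tabular method): alternate signs, differentiate u down to 0, integrate dv up.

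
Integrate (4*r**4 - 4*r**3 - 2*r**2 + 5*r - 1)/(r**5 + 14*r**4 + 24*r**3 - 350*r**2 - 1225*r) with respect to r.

log(r)/1225 + 329*log(r - 5)/1200 + 731*log(r + 5)/50 - 25625*log(r + 7)/2352 + 1807/(28*r + 196) + C

Factor the denominator: r*(r - 5)*(r + 5)*(r + 7)**2.
Partial-fraction decomposition: -25625/(2352*(r + 7)) - 1807/(28*(r + 7)**2) + 731/(50*(r + 5)) + 329/(1200*(r - 5)) + 1/(1225*r).
Integrate each term; A/(r−a) gives A·log|r−a|; A/(r−a)² gives −A/(r−a).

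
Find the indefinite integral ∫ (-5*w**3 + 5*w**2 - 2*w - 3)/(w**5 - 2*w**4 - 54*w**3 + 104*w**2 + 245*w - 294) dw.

Factor the denominator: (w - 7)*(w - 3)*(w - 1)*(w + 2)*(w + 7).
Partial-fraction decomposition: 1971/(5600*(w + 7)) - 61/(675*(w + 2)) - 5/(288*(w - 1)) + 99/(400*(w - 3)) - 1487/(3024*(w - 7)).
Integrate each term: A/(w−a) contributes A·log|w−a|.

-1487*log(w - 7)/3024 + 99*log(w - 3)/400 - 5*log(w - 1)/288 - 61*log(w + 2)/675 + 1971*log(w + 7)/5600 + C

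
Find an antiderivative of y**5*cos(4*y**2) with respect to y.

Let u = y², du = 2y dy; rewrite as (1/2)∫ u^2·cos(4u) du.
Now integrate by parts 2 times.

y**4*sin(4*y**2)/8 + y**2*cos(4*y**2)/16 - sin(4*y**2)/64 + C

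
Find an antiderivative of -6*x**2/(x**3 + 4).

-2*log(x**3 + 4) + C

Let u = x**3 + 4, so du = (3*x**2) dx.
Rewriting, the integral becomes -2·∫ 1/u du = -2·log(u).
Substituting back, u = x**3 + 4.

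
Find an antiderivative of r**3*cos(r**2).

r**2*sin(r**2)/2 + cos(r**2)/2 + C

Let u = r², du = 2r dr; rewrite as (1/2)∫ u^1·cos(1u) du.
Now integrate by parts 1 time.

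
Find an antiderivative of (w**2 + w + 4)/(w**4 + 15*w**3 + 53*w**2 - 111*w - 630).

log(w - 3)/45 - 3*log(w + 5)/2 + 34*log(w + 6)/9 - 23*log(w + 7)/10 + C

Factor the denominator: (w - 3)*(w + 5)*(w + 6)*(w + 7).
Partial-fraction decomposition: -23/(10*(w + 7)) + 34/(9*(w + 6)) - 3/(2*(w + 5)) + 1/(45*(w - 3)).
Integrate each term: A/(w−a) contributes A·log|w−a|.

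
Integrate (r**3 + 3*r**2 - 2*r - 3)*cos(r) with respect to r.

r**3*sin(r) + 3*r**2*sin(r) + 3*r**2*cos(r) - 8*r*sin(r) + 6*r*cos(r) - 9*sin(r) - 8*cos(r) + C

Use integration by parts with u = r**3 + 3*r**2 - 2*r - 3, dv = cos(r) dr, so v = sin(r).
Apply parts 3 times (tabular method): alternate signs, differentiate u down to 0, integrate dv up.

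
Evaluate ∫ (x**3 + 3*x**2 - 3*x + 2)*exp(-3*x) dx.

(-9*x**3 - 36*x**2 + 3*x - 17)*exp(-3*x)/27 + C

Use integration by parts with u = x**3 + 3*x**2 - 3*x + 2, dv = exp(-3*x) dx, so v = -exp(-3*x)/3.
Apply parts 3 times (tabular method): alternate signs, differentiate u down to 0, integrate dv up.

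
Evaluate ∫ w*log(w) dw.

w**2*log(w)/2 - w**2/4 + C

Use integration by parts with u = log(w), dv = w dw.
Then du = 1/w dw and v = w**2/2.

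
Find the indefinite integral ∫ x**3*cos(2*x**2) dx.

Let u = x², du = 2x dx; rewrite as (1/2)∫ u^1·cos(2u) du.
Now integrate by parts 1 time.

x**2*sin(2*x**2)/4 + cos(2*x**2)/8 + C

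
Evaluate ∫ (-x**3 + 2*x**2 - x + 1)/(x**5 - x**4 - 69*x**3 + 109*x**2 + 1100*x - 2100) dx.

-149*log(x - 6)/572 + 79*log(x - 5)/360 - log(x - 2)/756 - 181*log(x + 5)/1540 + 449*log(x + 7)/2808 + C

Factor the denominator: (x - 6)*(x - 5)*(x - 2)*(x + 5)*(x + 7).
Partial-fraction decomposition: 449/(2808*(x + 7)) - 181/(1540*(x + 5)) - 1/(756*(x - 2)) + 79/(360*(x - 5)) - 149/(572*(x - 6)).
Integrate each term: A/(x−a) contributes A·log|x−a|.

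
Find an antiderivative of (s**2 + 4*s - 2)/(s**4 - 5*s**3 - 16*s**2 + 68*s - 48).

29*log(s - 6)/100 - 5*log(s - 2)/12 + 3*log(s - 1)/25 + log(s + 4)/150 + C

Factor the denominator: (s - 6)*(s - 2)*(s - 1)*(s + 4).
Partial-fraction decomposition: 1/(150*(s + 4)) + 3/(25*(s - 1)) - 5/(12*(s - 2)) + 29/(100*(s - 6)).
Integrate each term: A/(s−a) contributes A·log|s−a|.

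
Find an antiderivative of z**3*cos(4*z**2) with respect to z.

Let u = z², du = 2z dz; rewrite as (1/2)∫ u^1·cos(4u) du.
Now integrate by parts 1 time.

z**2*sin(4*z**2)/8 + cos(4*z**2)/32 + C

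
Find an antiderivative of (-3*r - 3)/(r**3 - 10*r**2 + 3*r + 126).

-12*log(r - 7)/5 + 7*log(r - 6)/3 + log(r + 3)/15 + C

Factor the denominator: (r - 7)*(r - 6)*(r + 3).
Partial-fraction decomposition: 1/(15*(r + 3)) + 7/(3*(r - 6)) - 12/(5*(r - 7)).
Integrate each term: A/(r−a) contributes A·log|r−a|.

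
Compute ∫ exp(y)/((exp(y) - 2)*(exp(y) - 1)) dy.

Let u = e^y, du = e^y dy.
The integral becomes ∫ du/((u-1)(u-2)); decompose into partial fractions.

log(exp(y) - 2) - log(exp(y) - 1) + C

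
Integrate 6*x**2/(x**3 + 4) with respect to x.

2*log(x**3 + 4) + C

Let u = x**3 + 4, so du = (3*x**2) dx.
Rewriting, the integral becomes 2·∫ 1/u du = 2·log(u).
Substituting back, u = x**3 + 4.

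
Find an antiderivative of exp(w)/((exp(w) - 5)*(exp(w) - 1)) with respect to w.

Let u = e^w, du = e^w dw.
The integral becomes ∫ du/((u-5)(u-1)); decompose into partial fractions.

log(exp(w) - 5)/4 - log(exp(w) - 1)/4 + C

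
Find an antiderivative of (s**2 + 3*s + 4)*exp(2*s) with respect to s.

(s**2 + 2*s + 3)*exp(2*s)/2 + C

Use integration by parts with u = s**2 + 3*s + 4, dv = exp(2*s) ds, so v = exp(2*s)/2.
Apply parts 2 times (tabular method): alternate signs, differentiate u down to 0, integrate dv up.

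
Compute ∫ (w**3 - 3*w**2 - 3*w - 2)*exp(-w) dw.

Use integration by parts with u = w**3 - 3*w**2 - 3*w - 2, dv = exp(-w) dw, so v = -exp(-w).
Apply parts 3 times (tabular method): alternate signs, differentiate u down to 0, integrate dv up.

(-w**3 + 3*w + 5)*exp(-w) + C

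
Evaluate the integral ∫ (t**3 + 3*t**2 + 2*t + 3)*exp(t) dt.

(t**3 + 2*t + 1)*exp(t) + C

Use integration by parts with u = t**3 + 3*t**2 + 2*t + 3, dv = exp(t) dt, so v = exp(t).
Apply parts 3 times (tabular method): alternate signs, differentiate u down to 0, integrate dv up.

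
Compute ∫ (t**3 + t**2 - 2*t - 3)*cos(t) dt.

t**3*sin(t) + t**2*sin(t) + 3*t**2*cos(t) - 8*t*sin(t) + 2*t*cos(t) - 5*sin(t) - 8*cos(t) + C

Use integration by parts with u = t**3 + t**2 - 2*t - 3, dv = cos(t) dt, so v = sin(t).
Apply parts 3 times (tabular method): alternate signs, differentiate u down to 0, integrate dv up.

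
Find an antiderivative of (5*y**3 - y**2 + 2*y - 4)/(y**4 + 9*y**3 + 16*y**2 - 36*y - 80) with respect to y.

3*log(y - 2)/14 + 13*log(y + 2)/6 - 29*log(y + 4) + 664*log(y + 5)/21 + C

Factor the denominator: (y - 2)*(y + 2)*(y + 4)*(y + 5).
Partial-fraction decomposition: 664/(21*(y + 5)) - 29/(y + 4) + 13/(6*(y + 2)) + 3/(14*(y - 2)).
Integrate each term: A/(y−a) contributes A·log|y−a|.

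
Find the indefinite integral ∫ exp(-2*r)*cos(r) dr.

Let I denote the integral. Integrate by parts with u = cos(r), dv = exp(-2*r) dr, so v = -exp(-2*r)/2: I = -exp(-2*r)*cos(r)/2 − (1/2)·∫ exp(-2*r)*sin(r) dr.
Apply parts again with u = sin(r), dv = exp(-2*r) dr: ∫ exp(-2*r)*sin(r) dr = -exp(-2*r)*sin(r)/2 + (1/2)·I. Substituting back brings back I: I = exp(-2*r)*sin(r)/4 - exp(-2*r)*cos(r)/2 − (1/4)·I.
Solving for I: (1 + 1/4)·I equals the remaining terms, so I = (4/5)·(exp(-2*r)*sin(r)/4 - exp(-2*r)*cos(r)/2).

exp(-2*r)*sin(r)/5 - 2*exp(-2*r)*cos(r)/5 + C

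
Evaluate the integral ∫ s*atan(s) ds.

s**2*atan(s)/2 - s/2 + atan(s)/2 + C

Use integration by parts with u = arctan(s), dv = s ds.
Then du = 1/(s**2 + 1) ds.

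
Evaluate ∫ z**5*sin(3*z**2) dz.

Let u = z², du = 2z dz; rewrite as (1/2)∫ u^2·sin(3u) du.
Now integrate by parts 2 times.

-z**4*cos(3*z**2)/6 + z**2*sin(3*z**2)/9 + cos(3*z**2)/27 + C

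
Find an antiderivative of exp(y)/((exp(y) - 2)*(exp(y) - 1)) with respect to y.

log(exp(y) - 2) - log(exp(y) - 1) + C

Let u = e^y, du = e^y dy.
The integral becomes ∫ du/((u-1)(u-2)); decompose into partial fractions.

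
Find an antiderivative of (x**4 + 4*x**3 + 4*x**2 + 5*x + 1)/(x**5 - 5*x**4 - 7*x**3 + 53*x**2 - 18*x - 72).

Factor the denominator: (x - 4)*(x - 3)*(x - 2)*(x + 1)*(x + 3).
Partial-fraction decomposition: -1/(84*(x + 3)) + 1/(40*(x + 1)) + 5/(2*(x - 2)) - 241/(24*(x - 3)) + 597/(70*(x - 4)).
Integrate each term: A/(x−a) contributes A·log|x−a|.

597*log(x - 4)/70 - 241*log(x - 3)/24 + 5*log(x - 2)/2 + log(x + 1)/40 - log(x + 3)/84 + C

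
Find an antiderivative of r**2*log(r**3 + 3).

Let u = r**3 + 3, so du = (3*r**2) dr.
The integral becomes (1/3)·∫ log(u) du; integrate by parts with u′=log(u), dv′=du.

r**3*log(r**3 + 3)/3 - r**3/3 + log(r**3 + 3) + C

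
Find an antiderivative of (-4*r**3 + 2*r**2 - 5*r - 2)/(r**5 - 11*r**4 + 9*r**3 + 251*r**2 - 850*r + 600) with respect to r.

Factor the denominator: (r - 6)*(r - 5)*(r - 4)*(r - 1)*(r + 5).
Partial-fraction decomposition: 191/(1980*(r + 5)) + 1/(40*(r - 1)) - 41/(9*(r - 4)) + 477/(40*(r - 5)) - 412/(55*(r - 6)).
Integrate each term: A/(r−a) contributes A·log|r−a|.

-412*log(r - 6)/55 + 477*log(r - 5)/40 - 41*log(r - 4)/9 + log(r - 1)/40 + 191*log(r + 5)/1980 + C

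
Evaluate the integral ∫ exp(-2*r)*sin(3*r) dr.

Let I denote the integral. Integrate by parts with u = sin(3*r), dv = exp(-2*r) dr, so v = -exp(-2*r)/2: I = -exp(-2*r)*sin(3*r)/2 + (3/2)·∫ exp(-2*r)*cos(3*r) dr.
Apply parts again with u = cos(3*r), dv = exp(-2*r) dr: ∫ exp(-2*r)*cos(3*r) dr = -exp(-2*r)*cos(3*r)/2 − (3/2)·I. Substituting back brings back I: I = -exp(-2*r)*sin(3*r)/2 - 3*exp(-2*r)*cos(3*r)/4 − (9/4)·I.
Solving for I: (1 + 9/4)·I equals the remaining terms, so I = (4/13)·(-exp(-2*r)*sin(3*r)/2 - 3*exp(-2*r)*cos(3*r)/4).

-2*exp(-2*r)*sin(3*r)/13 - 3*exp(-2*r)*cos(3*r)/13 + C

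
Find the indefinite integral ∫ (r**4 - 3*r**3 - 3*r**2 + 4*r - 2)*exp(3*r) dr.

Use integration by parts with u = r**4 - 3*r**3 - 3*r**2 + 4*r - 2, dv = exp(3*r) dr, so v = exp(3*r)/3.
Apply parts 4 times (tabular method): alternate signs, differentiate u down to 0, integrate dv up.

(27*r**4 - 117*r**3 + 36*r**2 + 84*r - 82)*exp(3*r)/81 + C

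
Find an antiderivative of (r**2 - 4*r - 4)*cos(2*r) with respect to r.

r**2*sin(2*r)/2 - 2*r*sin(2*r) + r*cos(2*r)/2 - 9*sin(2*r)/4 - cos(2*r) + C

Use integration by parts with u = r**2 - 4*r - 4, dv = cos(2*r) dr, so v = sin(2*r)/2.
Apply parts 2 times (tabular method): alternate signs, differentiate u down to 0, integrate dv up.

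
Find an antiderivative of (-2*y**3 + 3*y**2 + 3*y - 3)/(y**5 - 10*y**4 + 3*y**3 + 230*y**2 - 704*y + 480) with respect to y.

Factor the denominator: (y - 6)*(y - 4)**2*(y - 1)*(y + 5).
Partial-fraction decomposition: 307/(5346*(y + 5)) - 1/(270*(y - 1)) + 1313/(972*(y - 4)) + 71/(54*(y - 4)**2) - 309/(220*(y - 6)).
Integrate each term; A/(y−a) gives A·log|y−a|; A/(y−a)² gives −A/(y−a).

-309*log(y - 6)/220 + 1313*log(y - 4)/972 - log(y - 1)/270 + 307*log(y + 5)/5346 - 71/(54*y - 216) + C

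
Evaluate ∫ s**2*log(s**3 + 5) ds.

Let u = s**3 + 5, so du = (3*s**2) ds.
The integral becomes (1/3)·∫ log(u) du; integrate by parts with u′=log(u), dv′=du.

s**3*log(s**3 + 5)/3 - s**3/3 + 5*log(s**3 + 5)/3 + C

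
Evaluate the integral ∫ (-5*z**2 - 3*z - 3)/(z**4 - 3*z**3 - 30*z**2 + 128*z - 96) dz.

-11*log(z - 4)/180 - 11*log(z - 1)/63 + 33*log(z + 6)/140 + 19/(6*z - 24) + C

Factor the denominator: (z - 4)**2*(z - 1)*(z + 6).
Partial-fraction decomposition: 33/(140*(z + 6)) - 11/(63*(z - 1)) - 11/(180*(z - 4)) - 19/(6*(z - 4)**2).
Integrate each term; A/(z−a) gives A·log|z−a|; A/(z−a)² gives −A/(z−a).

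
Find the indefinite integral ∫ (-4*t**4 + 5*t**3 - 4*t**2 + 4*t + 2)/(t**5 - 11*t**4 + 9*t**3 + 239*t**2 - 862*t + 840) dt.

-179*log(t - 7)/16 + 125*log(t - 4)/9 - 211*log(t - 3)/32 + 3*log(t - 2)/7 - 1081*log(t + 5)/2016 + C

Factor the denominator: (t - 7)*(t - 4)*(t - 3)*(t - 2)*(t + 5).
Partial-fraction decomposition: -1081/(2016*(t + 5)) + 3/(7*(t - 2)) - 211/(32*(t - 3)) + 125/(9*(t - 4)) - 179/(16*(t - 7)).
Integrate each term: A/(t−a) contributes A·log|t−a|.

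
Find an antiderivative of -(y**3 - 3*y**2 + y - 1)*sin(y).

Use integration by parts with u = y**3 - 3*y**2 + y - 1, dv = -sin(y) dy, so v = cos(y).
Apply parts 3 times (tabular method): alternate signs, differentiate u down to 0, integrate dv up.

y**3*cos(y) - 3*y**2*sin(y) - 3*y**2*cos(y) + 6*y*sin(y) - 5*y*cos(y) + 5*sin(y) + 5*cos(y) + C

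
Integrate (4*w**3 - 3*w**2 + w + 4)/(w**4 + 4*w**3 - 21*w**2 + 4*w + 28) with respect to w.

Factor the denominator: (w - 2)**2*(w + 1)*(w + 7).
Partial-fraction decomposition: 761/(243*(w + 7)) - 2/(27*(w + 1)) + 229/(243*(w - 2)) + 26/(27*(w - 2)**2).
Integrate each term; A/(w−a) gives A·log|w−a|; A/(w−a)² gives −A/(w−a).

229*log(w - 2)/243 - 2*log(w + 1)/27 + 761*log(w + 7)/243 - 26/(27*w - 54) + C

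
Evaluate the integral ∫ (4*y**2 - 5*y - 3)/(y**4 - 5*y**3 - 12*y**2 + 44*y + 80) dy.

72*log(y - 5)/49 - 41*log(y - 4)/36 - 583*log(y + 2)/1764 - 23/(42*y + 84) + C

Factor the denominator: (y - 5)*(y - 4)*(y + 2)**2.
Partial-fraction decomposition: -583/(1764*(y + 2)) + 23/(42*(y + 2)**2) - 41/(36*(y - 4)) + 72/(49*(y - 5)).
Integrate each term; A/(y−a) gives A·log|y−a|; A/(y−a)² gives −A/(y−a).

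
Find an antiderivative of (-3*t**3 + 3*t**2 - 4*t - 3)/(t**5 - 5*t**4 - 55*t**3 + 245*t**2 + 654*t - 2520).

Factor the denominator: (t - 7)*(t - 5)*(t - 3)*(t + 4)*(t + 6).
Partial-fraction decomposition: 259/(858*(t + 6)) - 23/(126*(t + 4)) - 23/(168*(t - 3)) + 323/(396*(t - 5)) - 83/(104*(t - 7)).
Integrate each term: A/(t−a) contributes A·log|t−a|.

-83*log(t - 7)/104 + 323*log(t - 5)/396 - 23*log(t - 3)/168 - 23*log(t + 4)/126 + 259*log(t + 6)/858 + C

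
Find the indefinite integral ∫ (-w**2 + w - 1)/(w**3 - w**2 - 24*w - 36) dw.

Factor the denominator: (w - 6)*(w + 2)*(w + 3).
Partial-fraction decomposition: -13/(9*(w + 3)) + 7/(8*(w + 2)) - 31/(72*(w - 6)).
Integrate each term: A/(w−a) contributes A·log|w−a|.

-31*log(w - 6)/72 + 7*log(w + 2)/8 - 13*log(w + 3)/9 + C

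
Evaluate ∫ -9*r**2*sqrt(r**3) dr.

-2*(r**3)**(3/2) + C

Let u = r**3, so du = (3*r**2) dr.
Rewriting, the integral becomes -3·∫ √u du = -3·(2/3)u^(3/2).
Substituting back, u = r**3.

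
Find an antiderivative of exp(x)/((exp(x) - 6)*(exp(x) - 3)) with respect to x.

Let u = e^x, du = e^x dx.
The integral becomes ∫ du/((u-6)(u-3)); decompose into partial fractions.

log(exp(x) - 6)/3 - log(exp(x) - 3)/3 + C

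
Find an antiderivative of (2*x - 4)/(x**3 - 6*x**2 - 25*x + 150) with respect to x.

Factor the denominator: (x - 6)*(x - 5)*(x + 5).
Partial-fraction decomposition: -7/(55*(x + 5)) - 3/(5*(x - 5)) + 8/(11*(x - 6)).
Integrate each term: A/(x−a) contributes A·log|x−a|.

8*log(x - 6)/11 - 3*log(x - 5)/5 - 7*log(x + 5)/55 + C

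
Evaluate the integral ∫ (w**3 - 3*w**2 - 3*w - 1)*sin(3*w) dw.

Use integration by parts with u = w**3 - 3*w**2 - 3*w - 1, dv = sin(3*w) dw, so v = -cos(3*w)/3.
Apply parts 3 times (tabular method): alternate signs, differentiate u down to 0, integrate dv up.

-w**3*cos(3*w)/3 + w**2*sin(3*w)/3 + w**2*cos(3*w) - 2*w*sin(3*w)/3 + 11*w*cos(3*w)/9 - 11*sin(3*w)/27 + cos(3*w)/9 + C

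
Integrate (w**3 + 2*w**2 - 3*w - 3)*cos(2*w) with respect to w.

w**3*sin(2*w)/2 + w**2*sin(2*w) + 3*w**2*cos(2*w)/4 - 9*w*sin(2*w)/4 + w*cos(2*w) - 2*sin(2*w) - 9*cos(2*w)/8 + C

Use integration by parts with u = w**3 + 2*w**2 - 3*w - 3, dv = cos(2*w) dw, so v = sin(2*w)/2.
Apply parts 3 times (tabular method): alternate signs, differentiate u down to 0, integrate dv up.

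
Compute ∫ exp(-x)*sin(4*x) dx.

-exp(-x)*sin(4*x)/17 - 4*exp(-x)*cos(4*x)/17 + C

Let I denote the integral. Integrate by parts with u = sin(4*x), dv = exp(-x) dx, so v = -exp(-x): I = -exp(-x)*sin(4*x) + 4·∫ exp(-x)*cos(4*x) dx.
Apply parts again with u = cos(4*x), dv = exp(-x) dx: ∫ exp(-x)*cos(4*x) dx = -exp(-x)*cos(4*x) − 4·I. Substituting back brings back I: I = -exp(-x)*sin(4*x) - 4*exp(-x)*cos(4*x) − 16·I.
Solving for I: (1 + 16)·I equals the remaining terms, so I = (1/17)·(-exp(-x)*sin(4*x) - 4*exp(-x)*cos(4*x)).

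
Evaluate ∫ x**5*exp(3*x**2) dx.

Let u = x², du = 2x dx; rewrite as (1/2)∫ u^2·exp(3u) du.
Now integrate by parts 2 times.

(9*x**4 - 6*x**2 + 2)*exp(3*x**2)/54 + C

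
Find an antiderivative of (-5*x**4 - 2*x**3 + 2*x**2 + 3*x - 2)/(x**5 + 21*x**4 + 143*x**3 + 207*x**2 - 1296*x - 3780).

Factor the denominator: (x - 3)*(x + 5)*(x + 6)**2*(x + 7).
Partial-fraction decomposition: -2811/(5*(x + 7)) + 30751/(81*(x + 6)) - 5996/(9*(x + 6)**2) + 1421/(8*(x + 5)) - 217/(3240*(x - 3)).
Integrate each term; A/(x−a) gives A·log|x−a|; A/(x−a)² gives −A/(x−a).

-217*log(x - 3)/3240 + 1421*log(x + 5)/8 + 30751*log(x + 6)/81 - 2811*log(x + 7)/5 + 5996/(9*x + 54) + C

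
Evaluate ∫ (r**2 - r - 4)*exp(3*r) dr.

Use integration by parts with u = r**2 - r - 4, dv = exp(3*r) dr, so v = exp(3*r)/3.
Apply parts 2 times (tabular method): alternate signs, differentiate u down to 0, integrate dv up.

(9*r**2 - 15*r - 31)*exp(3*r)/27 + C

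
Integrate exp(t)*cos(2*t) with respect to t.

Let I denote the integral. Integrate by parts with u = cos(2*t), dv = exp(t) dt, so v = exp(t): I = exp(t)*cos(2*t) + 2·∫ exp(t)*sin(2*t) dt.
Apply parts again with u = sin(2*t), dv = exp(t) dt: ∫ exp(t)*sin(2*t) dt = exp(t)*sin(2*t) − 2·I. Substituting back brings back I: I = 2*exp(t)*sin(2*t) + exp(t)*cos(2*t) − 4·I.
Solving for I: (1 + 4)·I equals the remaining terms, so I = (1/5)·(2*exp(t)*sin(2*t) + exp(t)*cos(2*t)).

2*exp(t)*sin(2*t)/5 + exp(t)*cos(2*t)/5 + C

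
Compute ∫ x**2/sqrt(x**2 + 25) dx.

Substitute x = 5·tan(θ), so dx = 5·sec(θ)^2 dθ and the radical becomes sqrt(x**2 + 25) = 5·sec(θ) by the Pythagorean identity.
Integrate the resulting trig expression in θ, then back-substitute tan(θ) = x/5, sec(θ) = sqrt(x**2 + 25)/5 (absorbing any constant into C).

x*sqrt(x**2 + 25)/2 - 25*log(x + sqrt(x**2 + 25))/2 + C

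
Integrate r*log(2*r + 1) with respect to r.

Use integration by parts with u = log(2*r + 1), dv = r dr.
Then du = 2/(2*r + 1) dr and v = r**2/2.

r**2*log(2*r + 1)/2 - r**2/4 + r/4 - log(2*r + 1)/8 + C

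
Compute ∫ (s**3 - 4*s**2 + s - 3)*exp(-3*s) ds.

Use integration by parts with u = s**3 - 4*s**2 + s - 3, dv = exp(-3*s) ds, so v = -exp(-3*s)/3.
Apply parts 3 times (tabular method): alternate signs, differentiate u down to 0, integrate dv up.

(-3*s**3 + 9*s**2 + 3*s + 10)*exp(-3*s)/9 + C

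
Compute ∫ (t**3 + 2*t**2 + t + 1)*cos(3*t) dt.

Use integration by parts with u = t**3 + 2*t**2 + t + 1, dv = cos(3*t) dt, so v = sin(3*t)/3.
Apply parts 3 times (tabular method): alternate signs, differentiate u down to 0, integrate dv up.

t**3*sin(3*t)/3 + 2*t**2*sin(3*t)/3 + t**2*cos(3*t)/3 + t*sin(3*t)/9 + 4*t*cos(3*t)/9 + 5*sin(3*t)/27 + cos(3*t)/27 + C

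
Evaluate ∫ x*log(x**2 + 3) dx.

Let u = x**2 + 3, so du = (2*x) dx.
The integral becomes (1/2)·∫ log(u) du; integrate by parts with u′=log(u), dv′=du.

x**2*log(x**2 + 3)/2 - x**2/2 + 3*log(x**2 + 3)/2 + C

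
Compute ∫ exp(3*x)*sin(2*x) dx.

Let I denote the integral. Integrate by parts with u = sin(2*x), dv = exp(3*x) dx, so v = exp(3*x)/3: I = exp(3*x)*sin(2*x)/3 − (2/3)·∫ exp(3*x)*cos(2*x) dx.
Apply parts again with u = cos(2*x), dv = exp(3*x) dx: ∫ exp(3*x)*cos(2*x) dx = exp(3*x)*cos(2*x)/3 + (2/3)·I. Substituting back brings back I: I = exp(3*x)*sin(2*x)/3 - 2*exp(3*x)*cos(2*x)/9 − (4/9)·I.
Solving for I: (1 + 4/9)·I equals the remaining terms, so I = (9/13)·(exp(3*x)*sin(2*x)/3 - 2*exp(3*x)*cos(2*x)/9).

3*exp(3*x)*sin(2*x)/13 - 2*exp(3*x)*cos(2*x)/13 + C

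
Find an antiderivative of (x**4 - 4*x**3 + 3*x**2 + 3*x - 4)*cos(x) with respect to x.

Use integration by parts with u = x**4 - 4*x**3 + 3*x**2 + 3*x - 4, dv = cos(x) dx, so v = sin(x).
Apply parts 4 times (tabular method): alternate signs, differentiate u down to 0, integrate dv up.

x**4*sin(x) - 4*x**3*sin(x) + 4*x**3*cos(x) - 9*x**2*sin(x) - 12*x**2*cos(x) + 27*x*sin(x) - 18*x*cos(x) + 14*sin(x) + 27*cos(x) + C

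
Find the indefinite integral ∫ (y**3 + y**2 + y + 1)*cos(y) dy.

y**3*sin(y) + y**2*sin(y) + 3*y**2*cos(y) - 5*y*sin(y) + 2*y*cos(y) - sin(y) - 5*cos(y) + C

Use integration by parts with u = y**3 + y**2 + y + 1, dv = cos(y) dy, so v = sin(y).
Apply parts 3 times (tabular method): alternate signs, differentiate u down to 0, integrate dv up.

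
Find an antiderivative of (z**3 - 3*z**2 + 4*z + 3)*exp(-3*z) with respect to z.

Use integration by parts with u = z**3 - 3*z**2 + 4*z + 3, dv = exp(-3*z) dz, so v = -exp(-3*z)/3.
Apply parts 3 times (tabular method): alternate signs, differentiate u down to 0, integrate dv up.

(-9*z**3 + 18*z**2 - 24*z - 35)*exp(-3*z)/27 + C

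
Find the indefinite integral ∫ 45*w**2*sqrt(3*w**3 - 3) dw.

Let u = 3*w**3 - 3, so du = (9*w**2) dw.
Rewriting, the integral becomes 5·∫ √u du = 5·(2/3)u^(3/2).
Substituting back, u = 3*w**3 - 3.

10*(3*w**3 - 3)**(3/2)/3 + C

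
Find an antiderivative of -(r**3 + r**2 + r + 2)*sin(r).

r**3*cos(r) - 3*r**2*sin(r) + r**2*cos(r) - 2*r*sin(r) - 5*r*cos(r) + 5*sin(r) + C

Use integration by parts with u = r**3 + r**2 + r + 2, dv = -sin(r) dr, so v = cos(r).
Apply parts 3 times (tabular method): alternate signs, differentiate u down to 0, integrate dv up.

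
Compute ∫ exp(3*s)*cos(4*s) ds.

Let I denote the integral. Integrate by parts with u = cos(4*s), dv = exp(3*s) ds, so v = exp(3*s)/3: I = exp(3*s)*cos(4*s)/3 + (4/3)·∫ exp(3*s)*sin(4*s) ds.
Apply parts again with u = sin(4*s), dv = exp(3*s) ds: ∫ exp(3*s)*sin(4*s) ds = exp(3*s)*sin(4*s)/3 − (4/3)·I. Substituting back brings back I: I = 4*exp(3*s)*sin(4*s)/9 + exp(3*s)*cos(4*s)/3 − (16/9)·I.
Solving for I: (1 + 16/9)·I equals the remaining terms, so I = (9/25)·(4*exp(3*s)*sin(4*s)/9 + exp(3*s)*cos(4*s)/3).

4*exp(3*s)*sin(4*s)/25 + 3*exp(3*s)*cos(4*s)/25 + C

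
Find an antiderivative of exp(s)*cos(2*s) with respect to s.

Let I denote the integral. Integrate by parts with u = cos(2*s), dv = exp(s) ds, so v = exp(s): I = exp(s)*cos(2*s) + 2·∫ exp(s)*sin(2*s) ds.
Apply parts again with u = sin(2*s), dv = exp(s) ds: ∫ exp(s)*sin(2*s) ds = exp(s)*sin(2*s) − 2·I. Substituting back brings back I: I = 2*exp(s)*sin(2*s) + exp(s)*cos(2*s) − 4·I.
Solving for I: (1 + 4)·I equals the remaining terms, so I = (1/5)·(2*exp(s)*sin(2*s) + exp(s)*cos(2*s)).

2*exp(s)*sin(2*s)/5 + exp(s)*cos(2*s)/5 + C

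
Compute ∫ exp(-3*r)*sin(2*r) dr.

Let I denote the integral. Integrate by parts with u = sin(2*r), dv = exp(-3*r) dr, so v = -exp(-3*r)/3: I = -exp(-3*r)*sin(2*r)/3 + (2/3)·∫ exp(-3*r)*cos(2*r) dr.
Apply parts again with u = cos(2*r), dv = exp(-3*r) dr: ∫ exp(-3*r)*cos(2*r) dr = -exp(-3*r)*cos(2*r)/3 − (2/3)·I. Substituting back brings back I: I = -exp(-3*r)*sin(2*r)/3 - 2*exp(-3*r)*cos(2*r)/9 − (4/9)·I.
Solving for I: (1 + 4/9)·I equals the remaining terms, so I = (9/13)·(-exp(-3*r)*sin(2*r)/3 - 2*exp(-3*r)*cos(2*r)/9).

-3*exp(-3*r)*sin(2*r)/13 - 2*exp(-3*r)*cos(2*r)/13 + C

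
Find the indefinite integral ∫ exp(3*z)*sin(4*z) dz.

3*exp(3*z)*sin(4*z)/25 - 4*exp(3*z)*cos(4*z)/25 + C

Let I denote the integral. Integrate by parts with u = sin(4*z), dv = exp(3*z) dz, so v = exp(3*z)/3: I = exp(3*z)*sin(4*z)/3 − (4/3)·∫ exp(3*z)*cos(4*z) dz.
Apply parts again with u = cos(4*z), dv = exp(3*z) dz: ∫ exp(3*z)*cos(4*z) dz = exp(3*z)*cos(4*z)/3 + (4/3)·I. Substituting back brings back I: I = exp(3*z)*sin(4*z)/3 - 4*exp(3*z)*cos(4*z)/9 − (16/9)·I.
Solving for I: (1 + 16/9)·I equals the remaining terms, so I = (9/25)·(exp(3*z)*sin(4*z)/3 - 4*exp(3*z)*cos(4*z)/9).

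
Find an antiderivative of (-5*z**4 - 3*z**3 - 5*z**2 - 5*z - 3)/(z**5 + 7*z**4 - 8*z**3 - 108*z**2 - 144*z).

Factor the denominator: z*(z - 4)*(z + 2)*(z + 3)*(z + 6).
Partial-fraction decomposition: -133/(16*(z + 6)) + 17/(3*(z + 3)) - 23/(16*(z + 2)) - 15/(16*(z - 4)) + 1/(48*z).
Integrate each term: A/(z−a) contributes A·log|z−a|.

log(z)/48 - 15*log(z - 4)/16 - 23*log(z + 2)/16 + 17*log(z + 3)/3 - 133*log(z + 6)/16 + C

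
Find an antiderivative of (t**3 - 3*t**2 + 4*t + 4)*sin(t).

Use integration by parts with u = t**3 - 3*t**2 + 4*t + 4, dv = sin(t) dt, so v = -cos(t).
Apply parts 3 times (tabular method): alternate signs, differentiate u down to 0, integrate dv up.

-t**3*cos(t) + 3*t**2*sin(t) + 3*t**2*cos(t) - 6*t*sin(t) + 2*t*cos(t) - 2*sin(t) - 10*cos(t) + C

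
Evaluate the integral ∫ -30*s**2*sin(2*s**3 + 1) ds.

5*cos(2*s**3 + 1) + C

Let u = 2*s**3 + 1, so du = (6*s**2) ds.
Rewriting, the integral becomes -5·∫ sin(u) du = -5·-cos(u).
Substituting back, u = 2*s**3 + 1.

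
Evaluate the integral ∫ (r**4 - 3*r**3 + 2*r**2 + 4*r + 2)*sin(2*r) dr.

Use integration by parts with u = r**4 - 3*r**3 + 2*r**2 + 4*r + 2, dv = sin(2*r) dr, so v = -cos(2*r)/2.
Apply parts 4 times (tabular method): alternate signs, differentiate u down to 0, integrate dv up.

-r**4*cos(2*r)/2 + r**3*sin(2*r) + 3*r**3*cos(2*r)/2 - 9*r**2*sin(2*r)/4 + r**2*cos(2*r)/2 - r*sin(2*r)/2 - 17*r*cos(2*r)/4 + 17*sin(2*r)/8 - 5*cos(2*r)/4 + C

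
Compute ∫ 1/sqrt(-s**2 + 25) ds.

asin(s/5) + C

Substitute s = 5·sin(θ), so ds = 5·cos(θ) dθ and the radical becomes sqrt(-s**2 + 25) = 5·cos(θ) by the Pythagorean identity.
Integrate the resulting trig expression in θ, then back-substitute θ = asin(s/5), sin(θ) = s/5, cos(θ) = sqrt(-s**2 + 25)/5 (absorbing any constant into C).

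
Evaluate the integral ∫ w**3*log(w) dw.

Use integration by parts with u = log(w), dv = w**3 dw.
Then du = 1/w dw and v = w**4/4.

w**4*log(w)/4 - w**4/16 + C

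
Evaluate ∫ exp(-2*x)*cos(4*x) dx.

exp(-2*x)*sin(4*x)/5 - exp(-2*x)*cos(4*x)/10 + C

Let I denote the integral. Integrate by parts with u = cos(4*x), dv = exp(-2*x) dx, so v = -exp(-2*x)/2: I = -exp(-2*x)*cos(4*x)/2 − 2·∫ exp(-2*x)*sin(4*x) dx.
Apply parts again with u = sin(4*x), dv = exp(-2*x) dx: ∫ exp(-2*x)*sin(4*x) dx = -exp(-2*x)*sin(4*x)/2 + 2·I. Substituting back brings back I: I = exp(-2*x)*sin(4*x) - exp(-2*x)*cos(4*x)/2 − 4·I.
Solving for I: (1 + 4)·I equals the remaining terms, so I = (1/5)·(exp(-2*x)*sin(4*x) - exp(-2*x)*cos(4*x)/2).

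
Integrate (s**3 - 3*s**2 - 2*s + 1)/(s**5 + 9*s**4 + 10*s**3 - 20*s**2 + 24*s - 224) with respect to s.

Factor the denominator: (s - 2)*(s + 4)*(s + 7)*(s**2 + 4).
Partial-fraction decomposition: (263*s - 622)/(4240*(s**2 + 4)) - 475/(1431*(s + 7)) + 103/(360*(s + 4)) - 7/(432*(s - 2)).
Integrate each term; A/(s−a) gives A·log|s−a|; the (Bs+D)/(s²+p²) term gives a log and an atan.

-7*log(s - 2)/432 + 103*log(s + 4)/360 - 475*log(s + 7)/1431 + 263*log(s**2 + 4)/8480 - 311*atan(s/2)/4240 + C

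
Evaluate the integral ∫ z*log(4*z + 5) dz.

Use integration by parts with u = log(4*z + 5), dv = z dz.
Then du = 4/(4*z + 5) dz and v = z**2/2.

z**2*log(4*z + 5)/2 - z**2/4 + 5*z/8 - 25*log(4*z + 5)/32 + C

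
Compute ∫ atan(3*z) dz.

Use integration by parts with u = arctan(3*z), dv = dz.
Then du = 3/(9*z**2 + 1) dz.

z*atan(3*z) - log(9*z**2 + 1)/6 + C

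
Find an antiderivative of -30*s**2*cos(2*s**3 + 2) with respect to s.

Let u = 2*s**3 + 2, so du = (6*s**2) ds.
Rewriting, the integral becomes -5·∫ cos(u) du = -5·sin(u).
Substituting back, u = 2*s**3 + 2.

-5*sin(2*s**3 + 2) + C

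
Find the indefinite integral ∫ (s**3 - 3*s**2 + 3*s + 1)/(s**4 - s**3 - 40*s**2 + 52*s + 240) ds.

6*log(s - 5)/7 - 29*log(s - 4)/60 - 25*log(s + 2)/168 + 31*log(s + 6)/40 + C

Factor the denominator: (s - 5)*(s - 4)*(s + 2)*(s + 6).
Partial-fraction decomposition: 31/(40*(s + 6)) - 25/(168*(s + 2)) - 29/(60*(s - 4)) + 6/(7*(s - 5)).
Integrate each term: A/(s−a) contributes A·log|s−a|.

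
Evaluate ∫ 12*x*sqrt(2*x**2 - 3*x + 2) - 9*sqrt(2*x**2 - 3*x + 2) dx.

Let u = 2*x**2 - 3*x + 2, so du = (4*x - 3) dx.
Rewriting, the integral becomes 3·∫ √u du = 3·(2/3)u^(3/2).
Substituting back, u = 2*x**2 - 3*x + 2.

2*(2*x**2 - 3*x + 2)**(3/2) + C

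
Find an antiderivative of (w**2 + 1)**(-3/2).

Substitute w = tan(θ), so dw = sec(θ)^2 dθ and the radical becomes sqrt(w**2 + 1) = sec(θ) by the Pythagorean identity.
Integrate the resulting trig expression in θ, then back-substitute tan(θ) = w, sec(θ) = sqrt(w**2 + 1) (absorbing any constant into C).

w/sqrt(w**2 + 1) + C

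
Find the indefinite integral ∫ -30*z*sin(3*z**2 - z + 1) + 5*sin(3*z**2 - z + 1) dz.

5*cos(3*z**2 - z + 1) + C

Let u = 3*z**2 - z + 1, so du = (6*z - 1) dz.
Rewriting, the integral becomes -5·∫ sin(u) du = -5·-cos(u).
Substituting back, u = 3*z**2 - z + 1.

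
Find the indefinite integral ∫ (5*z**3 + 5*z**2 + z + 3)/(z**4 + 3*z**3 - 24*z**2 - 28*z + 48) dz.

407*log(z - 4)/180 - 2*log(z - 1)/9 - 19*log(z + 2)/72 + 129*log(z + 6)/40 + C

Factor the denominator: (z - 4)*(z - 1)*(z + 2)*(z + 6).
Partial-fraction decomposition: 129/(40*(z + 6)) - 19/(72*(z + 2)) - 2/(9*(z - 1)) + 407/(180*(z - 4)).
Integrate each term: A/(z−a) contributes A·log|z−a|.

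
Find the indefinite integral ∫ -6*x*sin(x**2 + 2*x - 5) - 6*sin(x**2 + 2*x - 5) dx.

3*cos(x**2 + 2*x - 5) + C

Let u = x**2 + 2*x - 5, so du = (2*x + 2) dx.
Rewriting, the integral becomes -3·∫ sin(u) du = -3·-cos(u).
Substituting back, u = x**2 + 2*x - 5.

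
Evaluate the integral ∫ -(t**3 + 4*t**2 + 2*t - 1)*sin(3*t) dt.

Use integration by parts with u = t**3 + 4*t**2 + 2*t - 1, dv = -sin(3*t) dt, so v = cos(3*t)/3.
Apply parts 3 times (tabular method): alternate signs, differentiate u down to 0, integrate dv up.

t**3*cos(3*t)/3 - t**2*sin(3*t)/3 + 4*t**2*cos(3*t)/3 - 8*t*sin(3*t)/9 + 4*t*cos(3*t)/9 - 4*sin(3*t)/27 - 17*cos(3*t)/27 + C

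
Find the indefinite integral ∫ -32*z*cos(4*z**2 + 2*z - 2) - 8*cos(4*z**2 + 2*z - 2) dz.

Let u = 4*z**2 + 2*z - 2, so du = (8*z + 2) dz.
Rewriting, the integral becomes -4·∫ cos(u) du = -4·sin(u).
Substituting back, u = 4*z**2 + 2*z - 2.

-4*sin(4*z**2 + 2*z - 2) + C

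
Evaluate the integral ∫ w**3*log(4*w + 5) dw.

w**4*log(4*w + 5)/4 - w**4/16 + 5*w**3/48 - 25*w**2/128 + 125*w/256 - 625*log(4*w + 5)/1024 + C

Use integration by parts with u = log(4*w + 5), dv = w**3 dw.
Then du = 4/(4*w + 5) dw and v = w**4/4.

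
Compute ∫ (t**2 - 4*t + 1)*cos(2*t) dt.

t**2*sin(2*t)/2 - 2*t*sin(2*t) + t*cos(2*t)/2 + sin(2*t)/4 - cos(2*t) + C

Use integration by parts with u = t**2 - 4*t + 1, dv = cos(2*t) dt, so v = sin(2*t)/2.
Apply parts 2 times (tabular method): alternate signs, differentiate u down to 0, integrate dv up.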